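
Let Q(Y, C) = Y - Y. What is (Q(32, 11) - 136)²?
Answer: 18496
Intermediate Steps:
Q(Y, C) = 0
(Q(32, 11) - 136)² = (0 - 136)² = (-136)² = 18496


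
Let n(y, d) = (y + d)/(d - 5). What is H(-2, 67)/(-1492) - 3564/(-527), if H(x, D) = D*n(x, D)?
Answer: 10560941/1572568 ≈ 6.7157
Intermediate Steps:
n(y, d) = (d + y)/(-5 + d)
H(x, D) = D*(D + x)/(-5 + D) (H(x, D) = D*((D + x)/(-5 + D)) = D*(D + x)/(-5 + D))
H(-2, 67)/(-1492) - 3564/(-527) = (67*(67 - 2)/(-5 + 67))/(-1492) - 3564/(-527) = (67*65/62)*(-1/1492) - 3564*(-1/527) = (67*(1/62)*65)*(-1/1492) + 3564/527 = (4355/62)*(-1/1492) + 3564/527 = -4355/92504 + 3564/527 = 10560941/1572568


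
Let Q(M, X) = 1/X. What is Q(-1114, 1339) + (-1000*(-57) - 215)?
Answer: 76035116/1339 ≈ 56785.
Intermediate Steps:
Q(-1114, 1339) + (-1000*(-57) - 215) = 1/1339 + (-1000*(-57) - 215) = 1/1339 + (57000 - 215) = 1/1339 + 56785 = 76035116/1339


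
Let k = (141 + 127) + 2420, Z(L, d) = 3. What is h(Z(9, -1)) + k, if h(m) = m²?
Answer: 2697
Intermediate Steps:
k = 2688 (k = 268 + 2420 = 2688)
h(Z(9, -1)) + k = 3² + 2688 = 9 + 2688 = 2697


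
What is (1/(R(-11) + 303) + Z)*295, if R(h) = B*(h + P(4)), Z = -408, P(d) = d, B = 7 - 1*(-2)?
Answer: -5777221/48 ≈ -1.2036e+5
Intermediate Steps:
B = 9 (B = 7 + 2 = 9)
R(h) = 36 + 9*h (R(h) = 9*(h + 4) = 9*(4 + h) = 36 + 9*h)
(1/(R(-11) + 303) + Z)*295 = (1/((36 + 9*(-11)) + 303) - 408)*295 = (1/((36 - 99) + 303) - 408)*295 = (1/(-63 + 303) - 408)*295 = (1/240 - 408)*295 = -97919/240*295 = -5777221/48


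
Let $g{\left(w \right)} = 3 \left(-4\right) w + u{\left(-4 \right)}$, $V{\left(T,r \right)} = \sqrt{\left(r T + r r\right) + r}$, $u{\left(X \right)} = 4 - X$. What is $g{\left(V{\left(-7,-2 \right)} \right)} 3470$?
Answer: $-138800$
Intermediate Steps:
$V{\left(T,r \right)} = \sqrt{r + r^{2} + T r}$ ($V{\left(T,r \right)} = \sqrt{\left(T r + r^{2}\right) + r} = \sqrt{\left(r^{2} + T r\right) + r} = \sqrt{r + r^{2} + T r}$)
$g{\left(w \right)} = 8 - 12 w$ ($g{\left(w \right)} = 3 \left(-4\right) w + \left(4 - -4\right) = - 12 w + \left(4 + 4\right) = - 12 w + 8 = 8 - 12 w$)
$g{\left(V{\left(-7,-2 \right)} \right)} 3470 = \left(8 - 12 \sqrt{- 2 \left(1 - 7 - 2\right)}\right) 3470 = \left(8 - 12 \sqrt{\left(-2\right) \left(-8\right)}\right) 3470 = \left(8 - 12 \sqrt{16}\right) 3470 = \left(8 - 48\right) 3470 = \left(-40\right) 3470 = -138800$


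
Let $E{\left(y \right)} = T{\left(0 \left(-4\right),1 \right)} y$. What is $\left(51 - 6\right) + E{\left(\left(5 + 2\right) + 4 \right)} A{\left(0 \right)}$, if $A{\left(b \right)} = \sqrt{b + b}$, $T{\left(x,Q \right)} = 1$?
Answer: $45$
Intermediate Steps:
$A{\left(b \right)} = \sqrt{2} \sqrt{b}$ ($A{\left(b \right)} = \sqrt{2 b} = \sqrt{2} \sqrt{b}$)
$E{\left(y \right)} = y$ ($E{\left(y \right)} = 1 y = y$)
$\left(51 - 6\right) + E{\left(\left(5 + 2\right) + 4 \right)} A{\left(0 \right)} = \left(51 - 6\right) + \left(\left(5 + 2\right) + 4\right) \sqrt{2} \sqrt{0} = \left(51 - 6\right) + \left(7 + 4\right) \sqrt{2} \cdot 0 = 45 + 11 \cdot 0 = 45 + 0 = 45$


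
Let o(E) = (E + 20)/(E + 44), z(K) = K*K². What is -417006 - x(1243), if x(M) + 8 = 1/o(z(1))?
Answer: -2919001/7 ≈ -4.1700e+5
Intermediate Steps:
z(K) = K³
o(E) = (20 + E)/(44 + E)
x(M) = -41/7 (x(M) = -8 + 1/((20 + 1³)/(44 + 1³)) = -8 + 1/((20 + 1)/(44 + 1)) = -8 + 1/(21/45) = -8 + 1/((1/45)*21) = -8 + 1/(7/15) = -8 + 15/7 = -41/7)
-417006 - x(1243) = -417006 - 1*(-41/7) = -417006 + 41/7 = -2919001/7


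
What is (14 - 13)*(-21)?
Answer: -21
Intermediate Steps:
(14 - 13)*(-21) = 1*(-21) = -21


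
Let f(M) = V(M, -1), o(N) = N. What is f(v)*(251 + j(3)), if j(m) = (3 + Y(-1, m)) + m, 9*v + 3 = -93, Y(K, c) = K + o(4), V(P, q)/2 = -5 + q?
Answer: -3120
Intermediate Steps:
V(P, q) = -10 + 2*q (V(P, q) = 2*(-5 + q) = -10 + 2*q)
Y(K, c) = 4 + K (Y(K, c) = K + 4 = 4 + K)
v = -32/3 (v = -1/3 + (1/9)*(-93) = -1/3 - 31/3 = -32/3 ≈ -10.667)
j(m) = 6 + m (j(m) = (3 + (4 - 1)) + m = (3 + 3) + m = 6 + m)
f(M) = -12 (f(M) = -10 + 2*(-1) = -10 - 2 = -12)
f(v)*(251 + j(3)) = -12*(251 + (6 + 3)) = -12*(251 + 9) = -12*260 = -3120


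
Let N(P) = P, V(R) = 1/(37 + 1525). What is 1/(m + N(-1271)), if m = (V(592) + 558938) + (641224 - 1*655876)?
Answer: 1562/848189431 ≈ 1.8416e-6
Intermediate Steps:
V(R) = 1/1562
m = 850174733/1562 (m = (1/1562 + 558938) + (641224 - 1*655876) = 873061157/1562 + (641224 - 655876) = 873061157/1562 - 14652 = 850174733/1562 ≈ 5.4429e+5)
1/(m + N(-1271)) = 1/(850174733/1562 - 1271) = 1/(848189431/1562) = 1562/848189431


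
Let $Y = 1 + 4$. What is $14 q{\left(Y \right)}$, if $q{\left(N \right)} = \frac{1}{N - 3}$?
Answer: $7$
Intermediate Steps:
$Y = 5$
$q{\left(N \right)} = \frac{1}{-3 + N}$
$14 q{\left(Y \right)} = \frac{14}{-3 + 5} = \frac{14}{2} = 14 \cdot \frac{1}{2} = 7$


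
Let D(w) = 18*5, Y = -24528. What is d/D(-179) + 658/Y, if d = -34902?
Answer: -3397363/8760 ≈ -387.83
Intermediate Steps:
D(w) = 90
d/D(-179) + 658/Y = -34902/90 + 658/(-24528) = -34902*1/90 + 658*(-1/24528) = -1939/5 - 47/1752 = -3397363/8760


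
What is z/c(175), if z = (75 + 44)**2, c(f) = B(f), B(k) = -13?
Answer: -14161/13 ≈ -1089.3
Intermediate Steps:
c(f) = -13
z = 14161 (z = 119**2 = 14161)
z/c(175) = 14161/(-13) = 14161*(-1/13) = -14161/13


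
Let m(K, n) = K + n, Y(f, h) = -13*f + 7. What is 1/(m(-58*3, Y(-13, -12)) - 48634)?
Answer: -1/48632 ≈ -2.0563e-5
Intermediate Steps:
Y(f, h) = 7 - 13*f
1/(m(-58*3, Y(-13, -12)) - 48634) = 1/((-58*3 + (7 - 13*(-13))) - 48634) = 1/((-174 + (7 + 169)) - 48634) = 1/((-174 + 176) - 48634) = 1/(2 - 48634) = 1/(-48632) = -1/48632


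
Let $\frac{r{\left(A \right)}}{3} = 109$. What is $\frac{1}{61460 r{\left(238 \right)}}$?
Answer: $\frac{1}{20097420} \approx 4.9758 \cdot 10^{-8}$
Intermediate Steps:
$r{\left(A \right)} = 327$ ($r{\left(A \right)} = 3 \cdot 109 = 327$)
$\frac{1}{61460 r{\left(238 \right)}} = \frac{1}{61460 \cdot 327} = \frac{1}{61460} \cdot \frac{1}{327} = \frac{1}{20097420}$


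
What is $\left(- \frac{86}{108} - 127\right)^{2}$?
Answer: $\frac{47623801}{2916} \approx 16332.0$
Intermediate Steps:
$\left(- \frac{86}{108} - 127\right)^{2} = \left(\left(-86\right) \frac{1}{108} - 127\right)^{2} = \left(- \frac{43}{54} - 127\right)^{2} = \left(- \frac{6901}{54}\right)^{2} = \frac{47623801}{2916}$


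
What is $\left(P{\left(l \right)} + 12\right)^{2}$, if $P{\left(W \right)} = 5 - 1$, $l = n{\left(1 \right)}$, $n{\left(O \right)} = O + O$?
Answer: $256$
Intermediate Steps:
$n{\left(O \right)} = 2 O$
$l = 2$ ($l = 2 \cdot 1 = 2$)
$P{\left(W \right)} = 4$ ($P{\left(W \right)} = 5 - 1 = 4$)
$\left(P{\left(l \right)} + 12\right)^{2} = \left(4 + 12\right)^{2} = 16^{2} = 256$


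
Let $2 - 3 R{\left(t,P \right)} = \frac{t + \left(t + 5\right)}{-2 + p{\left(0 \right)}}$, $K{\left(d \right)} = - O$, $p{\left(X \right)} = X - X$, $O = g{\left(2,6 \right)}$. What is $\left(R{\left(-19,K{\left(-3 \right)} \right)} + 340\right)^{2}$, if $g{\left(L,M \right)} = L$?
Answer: $\frac{4044121}{36} \approx 1.1234 \cdot 10^{5}$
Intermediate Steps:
$O = 2$
$p{\left(X \right)} = 0$
$K{\left(d \right)} = -2$ ($K{\left(d \right)} = \left(-1\right) 2 = -2$)
$R{\left(t,P \right)} = \frac{3}{2} + \frac{t}{3}$ ($R{\left(t,P \right)} = \frac{2}{3} - \frac{\left(t + \left(t + 5\right)\right) \frac{1}{-2 + 0}}{3} = \frac{2}{3} - \frac{\left(t + \left(5 + t\right)\right) \frac{1}{-2}}{3} = \frac{2}{3} - \frac{\left(5 + 2 t\right) \left(- \frac{1}{2}\right)}{3} = \frac{2}{3} - \frac{- \frac{5}{2} - t}{3} = \frac{2}{3} + \left(\frac{5}{6} + \frac{t}{3}\right) = \frac{3}{2} + \frac{t}{3}$)
$\left(R{\left(-19,K{\left(-3 \right)} \right)} + 340\right)^{2} = \left(\left(\frac{3}{2} + \frac{1}{3} \left(-19\right)\right) + 340\right)^{2} = \left(\left(\frac{3}{2} - \frac{19}{3}\right) + 340\right)^{2} = \left(- \frac{29}{6} + 340\right)^{2} = \left(\frac{2011}{6}\right)^{2} = \frac{4044121}{36}$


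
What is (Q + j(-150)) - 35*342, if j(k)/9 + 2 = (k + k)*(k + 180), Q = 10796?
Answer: -82192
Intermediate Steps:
j(k) = -18 + 18*k*(180 + k) (j(k) = -18 + 9*((k + k)*(k + 180)) = -18 + 9*((2*k)*(180 + k)) = -18 + 9*(2*k*(180 + k)) = -18 + 18*k*(180 + k))
(Q + j(-150)) - 35*342 = (10796 + (-18 + 18*(-150)² + 3240*(-150))) - 35*342 = (10796 + (-18 + 18*22500 - 486000)) - 11970 = (10796 + (-18 + 405000 - 486000)) - 11970 = (10796 - 81018) - 11970 = -70222 - 11970 = -82192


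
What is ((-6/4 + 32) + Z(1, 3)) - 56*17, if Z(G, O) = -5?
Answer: -1853/2 ≈ -926.50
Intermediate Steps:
((-6/4 + 32) + Z(1, 3)) - 56*17 = ((-6/4 + 32) - 5) - 56*17 = ((-6*¼ + 32) - 5) - 952 = ((-3/2 + 32) - 5) - 952 = (61/2 - 5) - 952 = 51/2 - 952 = -1853/2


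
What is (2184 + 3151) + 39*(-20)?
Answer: 4555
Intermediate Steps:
(2184 + 3151) + 39*(-20) = 5335 - 780 = 4555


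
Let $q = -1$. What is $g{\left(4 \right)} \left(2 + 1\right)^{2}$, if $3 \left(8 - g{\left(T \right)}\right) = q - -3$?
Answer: $66$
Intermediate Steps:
$g{\left(T \right)} = \frac{22}{3}$ ($g{\left(T \right)} = 8 - \frac{-1 - -3}{3} = 8 - \frac{-1 + 3}{3} = 8 - \frac{2}{3} = \frac{22}{3}$)
$g{\left(4 \right)} \left(2 + 1\right)^{2} = \frac{22 \left(2 + 1\right)^{2}}{3} = \frac{22 \cdot 3^{2}}{3} = \frac{22}{3} \cdot 9 = 66$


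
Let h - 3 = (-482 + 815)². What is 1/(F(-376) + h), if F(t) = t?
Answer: 1/110516 ≈ 9.0485e-6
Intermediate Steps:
h = 110892 (h = 3 + (-482 + 815)² = 3 + 333² = 3 + 110889 = 110892)
1/(F(-376) + h) = 1/(-376 + 110892) = 1/110516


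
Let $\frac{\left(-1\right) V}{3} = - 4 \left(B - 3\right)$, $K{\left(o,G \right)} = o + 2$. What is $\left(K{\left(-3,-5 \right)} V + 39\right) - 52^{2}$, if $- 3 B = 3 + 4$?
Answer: $-2601$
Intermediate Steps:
$K{\left(o,G \right)} = 2 + o$
$B = - \frac{7}{3}$ ($B = - \frac{3 + 4}{3} = \left(- \frac{1}{3}\right) 7 = - \frac{7}{3} \approx -2.3333$)
$V = -64$ ($V = - 3 \left(- 4 \left(- \frac{7}{3} - 3\right)\right) = - 3 \left(\left(-4\right) \left(- \frac{16}{3}\right)\right) = \left(-3\right) \frac{64}{3} = -64$)
$\left(K{\left(-3,-5 \right)} V + 39\right) - 52^{2} = \left(\left(2 - 3\right) \left(-64\right) + 39\right) - 52^{2} = \left(\left(-1\right) \left(-64\right) + 39\right) - 2704 = \left(64 + 39\right) - 2704 = 103 - 2704 = -2601$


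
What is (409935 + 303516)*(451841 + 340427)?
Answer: 565244396868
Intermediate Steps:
(409935 + 303516)*(451841 + 340427) = 713451*792268 = 565244396868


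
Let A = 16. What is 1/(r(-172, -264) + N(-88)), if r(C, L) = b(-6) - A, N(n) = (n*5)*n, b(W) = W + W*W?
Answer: 1/38734 ≈ 2.5817e-5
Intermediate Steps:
b(W) = W + W²
N(n) = 5*n² (N(n) = (5*n)*n = 5*n²)
r(C, L) = 14 (r(C, L) = -6*(1 - 6) - 1*16 = -6*(-5) - 16 = 30 - 16 = 14)
1/(r(-172, -264) + N(-88)) = 1/(14 + 5*(-88)²) = 1/(14 + 5*7744) = 1/(14 + 38720) = 1/38734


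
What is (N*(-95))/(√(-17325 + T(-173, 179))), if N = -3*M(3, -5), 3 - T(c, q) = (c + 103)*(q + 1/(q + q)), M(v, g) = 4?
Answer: -380*I*√153534207/285911 ≈ -16.469*I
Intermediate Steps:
T(c, q) = 3 - (103 + c)*(q + 1/(2*q)) (T(c, q) = 3 - (c + 103)*(q + 1/(q + q)) = 3 - (103 + c)*(q + 1/(2*q)))
N = -12 (N = -3*4 = -12)
(N*(-95))/(√(-17325 + T(-173, 179))) = (-12*(-95))/(√(-17325 + (3 - 103*179 - 103/2/179 - 1*(-173)*179 - ½*(-173)/179))) = 1140/(√(-17325 + (3 - 18437 - 103/2*1/179 + 30967 - ½*(-173)*1/179))) = 1140/(√(-17325 + (3 - 18437 - 103/358 + 30967 + 173/358))) = 1140/(√(-17325 + 2243442/179)) = 1140/(√(-857733/179)) = 1140/((I*√153534207/179)) = 1140*(-I*√153534207/857733) = -380*I*√153534207/285911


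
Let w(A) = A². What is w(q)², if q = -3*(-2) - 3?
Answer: 81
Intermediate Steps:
q = 3 (q = 6 - 3 = 3)
w(q)² = (3²)² = 9² = 81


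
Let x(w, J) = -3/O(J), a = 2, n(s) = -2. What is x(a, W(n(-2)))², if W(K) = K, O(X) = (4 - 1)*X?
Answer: ¼ ≈ 0.25000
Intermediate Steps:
O(X) = 3*X
x(w, J) = -1/J (x(w, J) = -3*1/(3*J) = -1/J)
x(a, W(n(-2)))² = (-1/(-2))² = (-1*(-½))² = (½)² = ¼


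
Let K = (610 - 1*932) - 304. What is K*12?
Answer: -7512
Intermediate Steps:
K = -626 (K = (610 - 932) - 304 = -322 - 304 = -626)
K*12 = -626*12 = -7512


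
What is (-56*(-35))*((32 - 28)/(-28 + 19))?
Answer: -7840/9 ≈ -871.11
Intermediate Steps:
(-56*(-35))*((32 - 28)/(-28 + 19)) = 1960*(4/(-9)) = 1960*(4*(-1/9)) = 1960*(-4/9) = -7840/9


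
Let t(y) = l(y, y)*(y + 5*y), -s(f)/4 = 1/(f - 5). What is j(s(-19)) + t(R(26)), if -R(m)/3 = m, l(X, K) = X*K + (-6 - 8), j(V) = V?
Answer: -17044559/6 ≈ -2.8408e+6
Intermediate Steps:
s(f) = -4/(-5 + f) (s(f) = -4/(f - 5) = -4/(-5 + f))
l(X, K) = -14 + K*X (l(X, K) = K*X - 14 = -14 + K*X)
R(m) = -3*m
t(y) = 6*y*(-14 + y**2) (t(y) = (-14 + y*y)*(y + 5*y) = (-14 + y**2)*(6*y) = 6*y*(-14 + y**2))
j(s(-19)) + t(R(26)) = -4/(-5 - 19) + 6*(-3*26)*(-14 + (-3*26)**2) = -4/(-24) + 6*(-78)*(-14 + (-78)**2) = -4*(-1/24) + 6*(-78)*(-14 + 6084) = 1/6 + 6*(-78)*6070 = 1/6 - 2840760 = -17044559/6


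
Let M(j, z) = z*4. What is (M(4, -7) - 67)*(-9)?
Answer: 855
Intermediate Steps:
M(j, z) = 4*z
(M(4, -7) - 67)*(-9) = (4*(-7) - 67)*(-9) = (-28 - 67)*(-9) = -95*(-9) = 855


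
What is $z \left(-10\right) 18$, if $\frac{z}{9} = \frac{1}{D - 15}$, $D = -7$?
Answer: $\frac{810}{11} \approx 73.636$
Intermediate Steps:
$z = - \frac{9}{22}$ ($z = \frac{9}{-7 - 15} = \frac{9}{-22} = 9 \left(- \frac{1}{22}\right) = - \frac{9}{22} \approx -0.40909$)
$z \left(-10\right) 18 = \left(- \frac{9}{22}\right) \left(-10\right) 18 = \frac{45}{11} \cdot 18 = \frac{810}{11}$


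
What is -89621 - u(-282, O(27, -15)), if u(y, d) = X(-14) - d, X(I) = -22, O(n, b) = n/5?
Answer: -447968/5 ≈ -89594.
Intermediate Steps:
O(n, b) = n/5 (O(n, b) = n*(⅕) = n/5)
u(y, d) = -22 - d
-89621 - u(-282, O(27, -15)) = -89621 - (-22 - 27/5) = -89621 - 1*(-137/5) = -89621 + 137/5 = -447968/5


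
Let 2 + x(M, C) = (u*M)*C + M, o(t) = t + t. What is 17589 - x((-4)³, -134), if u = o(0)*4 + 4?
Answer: -16649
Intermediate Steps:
o(t) = 2*t
u = 4 (u = (2*0)*4 + 4 = 0*4 + 4 = 0 + 4 = 4)
x(M, C) = -2 + M + 4*C*M (x(M, C) = -2 + ((4*M)*C + M) = -2 + (4*C*M + M) = -2 + (M + 4*C*M) = -2 + M + 4*C*M)
17589 - x((-4)³, -134) = 17589 - (-2 + (-4)³ + 4*(-134)*(-4)³) = 17589 - (-2 - 64 + 4*(-134)*(-64)) = 17589 - (-2 - 64 + 34304) = 17589 - 1*34238 = 17589 - 34238 = -16649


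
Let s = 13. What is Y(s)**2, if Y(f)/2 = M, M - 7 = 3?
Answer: 400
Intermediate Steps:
M = 10 (M = 7 + 3 = 10)
Y(f) = 20 (Y(f) = 2*10 = 20)
Y(s)**2 = 20**2 = 400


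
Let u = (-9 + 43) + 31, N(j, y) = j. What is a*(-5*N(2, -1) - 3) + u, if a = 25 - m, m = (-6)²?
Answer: 208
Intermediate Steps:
m = 36
a = -11 (a = 25 - 1*36 = 25 - 36 = -11)
u = 65 (u = 34 + 31 = 65)
a*(-5*N(2, -1) - 3) + u = -11*(-5*2 - 3) + 65 = -11*(-10 - 3) + 65 = -11*(-13) + 65 = 143 + 65 = 208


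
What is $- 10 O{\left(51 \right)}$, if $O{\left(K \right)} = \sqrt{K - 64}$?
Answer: $- 10 i \sqrt{13} \approx - 36.056 i$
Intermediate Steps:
$O{\left(K \right)} = \sqrt{-64 + K}$
$- 10 O{\left(51 \right)} = - 10 \sqrt{-64 + 51} = - 10 \sqrt{-13} = - 10 i \sqrt{13}$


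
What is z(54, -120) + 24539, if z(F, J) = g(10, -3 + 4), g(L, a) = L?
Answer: 24549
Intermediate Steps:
z(F, J) = 10
z(54, -120) + 24539 = 10 + 24539 = 24549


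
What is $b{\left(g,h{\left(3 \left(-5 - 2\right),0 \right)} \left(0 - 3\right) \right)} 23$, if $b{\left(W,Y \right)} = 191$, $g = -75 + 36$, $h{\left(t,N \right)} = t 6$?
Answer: $4393$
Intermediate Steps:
$h{\left(t,N \right)} = 6 t$
$g = -39$
$b{\left(g,h{\left(3 \left(-5 - 2\right),0 \right)} \left(0 - 3\right) \right)} 23 = 191 \cdot 23 = 4393$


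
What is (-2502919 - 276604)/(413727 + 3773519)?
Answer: -2779523/4187246 ≈ -0.66381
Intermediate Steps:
(-2502919 - 276604)/(413727 + 3773519) = -2779523/4187246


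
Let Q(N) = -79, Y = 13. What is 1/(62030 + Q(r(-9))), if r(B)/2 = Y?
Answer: 1/61951 ≈ 1.6142e-5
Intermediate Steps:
r(B) = 26 (r(B) = 2*13 = 26)
1/(62030 + Q(r(-9))) = 1/(62030 - 79) = 1/61951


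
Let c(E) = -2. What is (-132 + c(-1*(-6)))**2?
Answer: 17956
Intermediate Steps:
(-132 + c(-1*(-6)))**2 = (-132 - 2)**2 = (-134)**2 = 17956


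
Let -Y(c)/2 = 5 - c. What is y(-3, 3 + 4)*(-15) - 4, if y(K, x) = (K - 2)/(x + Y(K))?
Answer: -37/3 ≈ -12.333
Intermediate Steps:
Y(c) = -10 + 2*c (Y(c) = -2*(5 - c) = -10 + 2*c)
y(K, x) = (-2 + K)/(-10 + x + 2*K) (y(K, x) = (K - 2)/(x + (-10 + 2*K)) = (-2 + K)/(-10 + x + 2*K))
y(-3, 3 + 4)*(-15) - 4 = ((-2 - 3)/(-10 + (3 + 4) + 2*(-3)))*(-15) - 4 = (-5/(-10 + 7 - 6))*(-15) - 4 = (-5/(-9))*(-15) - 4 = -⅑*(-5)*(-15) - 4 = (5/9)*(-15) - 4 = -25/3 - 4 = -37/3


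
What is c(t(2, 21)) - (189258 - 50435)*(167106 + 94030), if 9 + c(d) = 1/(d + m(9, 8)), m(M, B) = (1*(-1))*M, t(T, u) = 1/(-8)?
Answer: -2646372854409/73 ≈ -3.6252e+10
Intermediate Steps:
t(T, u) = -⅛
m(M, B) = -M
c(d) = -9 + 1/(-9 + d) (c(d) = -9 + 1/(d - 1*9) = -9 + 1/(d - 9) = -9 + 1/(-9 + d))
c(t(2, 21)) - (189258 - 50435)*(167106 + 94030) = (82 - 9*(-⅛))/(-9 - ⅛) - (189258 - 50435)*(167106 + 94030) = (82 + 9/8)/(-73/8) - 138823*261136 = -8/73*665/8 - 1*36251682928 = -665/73 - 36251682928 = -2646372854409/73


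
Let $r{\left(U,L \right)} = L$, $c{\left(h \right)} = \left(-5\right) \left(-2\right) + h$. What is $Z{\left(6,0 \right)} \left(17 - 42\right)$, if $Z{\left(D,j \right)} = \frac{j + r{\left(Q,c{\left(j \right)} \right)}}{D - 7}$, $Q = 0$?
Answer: $250$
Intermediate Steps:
$c{\left(h \right)} = 10 + h$
$Z{\left(D,j \right)} = \frac{10 + 2 j}{-7 + D}$ ($Z{\left(D,j \right)} = \frac{j + \left(10 + j\right)}{D - 7} = \frac{10 + 2 j}{-7 + D}$)
$Z{\left(6,0 \right)} \left(17 - 42\right) = \frac{2 \left(5 + 0\right)}{-7 + 6} \left(17 - 42\right) = 2 \frac{1}{-1} \cdot 5 \left(-25\right) = 2 \left(-1\right) 5 \left(-25\right) = \left(-10\right) \left(-25\right) = 250$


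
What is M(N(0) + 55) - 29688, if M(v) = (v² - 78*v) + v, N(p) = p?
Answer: -30898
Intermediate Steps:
M(v) = v² - 77*v
M(N(0) + 55) - 29688 = (0 + 55)*(-77 + (0 + 55)) - 29688 = 55*(-77 + 55) - 29688 = 55*(-22) - 29688 = -1210 - 29688 = -30898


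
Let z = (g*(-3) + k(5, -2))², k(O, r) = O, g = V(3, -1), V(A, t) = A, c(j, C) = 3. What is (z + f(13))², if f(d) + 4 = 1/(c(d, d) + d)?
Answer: 37249/256 ≈ 145.50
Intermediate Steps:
g = 3
f(d) = -4 + 1/(3 + d)
z = 16 (z = (3*(-3) + 5)² = (-9 + 5)² = (-4)² = 16)
(z + f(13))² = (16 + (-11 - 4*13)/(3 + 13))² = (16 + (-11 - 52)/16)² = (16 + (1/16)*(-63))² = (16 - 63/16)² = (193/16)² = 37249/256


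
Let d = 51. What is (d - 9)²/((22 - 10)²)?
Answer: 49/4 ≈ 12.250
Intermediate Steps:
(d - 9)²/((22 - 10)²) = (51 - 9)²/((22 - 10)²) = 42²/(12²) = 1764/144 = 1764*(1/144) = 49/4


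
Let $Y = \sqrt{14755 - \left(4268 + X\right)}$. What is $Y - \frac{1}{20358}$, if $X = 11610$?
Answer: $- \frac{1}{20358} + i \sqrt{1123} \approx -4.9121 \cdot 10^{-5} + 33.511 i$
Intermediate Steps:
$Y = i \sqrt{1123}$ ($Y = \sqrt{14755 - 15878} = \sqrt{-1123} = i \sqrt{1123} \approx 33.511 i$)
$Y - \frac{1}{20358} = i \sqrt{1123} - \frac{1}{20358} = - \frac{1}{20358} + i \sqrt{1123}$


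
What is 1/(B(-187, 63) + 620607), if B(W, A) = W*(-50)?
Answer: 1/629957 ≈ 1.5874e-6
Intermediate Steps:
B(W, A) = -50*W
1/(B(-187, 63) + 620607) = 1/(-50*(-187) + 620607) = 1/(9350 + 620607) = 1/629957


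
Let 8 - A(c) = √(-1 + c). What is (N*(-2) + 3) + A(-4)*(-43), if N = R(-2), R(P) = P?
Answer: -337 + 43*I*√5 ≈ -337.0 + 96.151*I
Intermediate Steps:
N = -2
A(c) = 8 - √(-1 + c)
(N*(-2) + 3) + A(-4)*(-43) = (-2*(-2) + 3) + (8 - √(-1 - 4))*(-43) = (4 + 3) + (8 - √(-5))*(-43) = 7 + (8 - I*√5)*(-43) = 7 + (-344 + 43*I*√5) = -337 + 43*I*√5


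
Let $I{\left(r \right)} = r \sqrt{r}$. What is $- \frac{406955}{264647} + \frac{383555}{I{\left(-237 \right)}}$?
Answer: $- \frac{406955}{264647} + \frac{383555 i \sqrt{237}}{56169} \approx -1.5377 + 105.12 i$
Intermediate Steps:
$I{\left(r \right)} = r^{\frac{3}{2}}$
$- \frac{406955}{264647} + \frac{383555}{I{\left(-237 \right)}} = - \frac{406955}{264647} + \frac{383555}{\left(-237\right)^{\frac{3}{2}}} = \left(-406955\right) \frac{1}{264647} + \frac{383555}{\left(-237\right) i \sqrt{237}} = - \frac{406955}{264647} + 383555 \frac{i \sqrt{237}}{56169} = - \frac{406955}{264647} + \frac{383555 i \sqrt{237}}{56169}$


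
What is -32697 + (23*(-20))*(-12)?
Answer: -27177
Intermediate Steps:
-32697 + (23*(-20))*(-12) = -32697 - 460*(-12) = -32697 + 5520 = -27177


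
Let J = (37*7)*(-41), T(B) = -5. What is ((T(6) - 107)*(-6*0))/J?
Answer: 0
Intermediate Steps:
J = -10619 (J = 259*(-41) = -10619)
((T(6) - 107)*(-6*0))/J = ((-5 - 107)*(-6*0))/(-10619) = -112*0*(-1/10619) = 0*(-1/10619) = 0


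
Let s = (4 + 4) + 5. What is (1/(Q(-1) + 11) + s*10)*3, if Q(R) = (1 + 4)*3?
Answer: 10143/26 ≈ 390.12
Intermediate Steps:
s = 13 (s = 8 + 5 = 13)
Q(R) = 15 (Q(R) = 5*3 = 15)
(1/(Q(-1) + 11) + s*10)*3 = (1/(15 + 11) + 13*10)*3 = (1/26 + 130)*3 = (3381/26)*3 = 10143/26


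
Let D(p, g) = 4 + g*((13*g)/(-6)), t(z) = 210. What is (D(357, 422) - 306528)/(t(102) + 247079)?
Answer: -2077118/741867 ≈ -2.7999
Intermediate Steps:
D(p, g) = 4 - 13*g²/6 (D(p, g) = 4 + g*((13*g)*(-⅙)) = 4 + g*(-13*g/6) = 4 - 13*g²/6)
(D(357, 422) - 306528)/(t(102) + 247079) = ((4 - 13/6*422²) - 306528)/(210 + 247079) = ((4 - 13/6*178084) - 306528)/247289 = ((4 - 1157546/3) - 306528)*(1/247289) = (-1157534/3 - 306528)*(1/247289) = -2077118/3*1/247289 = -2077118/741867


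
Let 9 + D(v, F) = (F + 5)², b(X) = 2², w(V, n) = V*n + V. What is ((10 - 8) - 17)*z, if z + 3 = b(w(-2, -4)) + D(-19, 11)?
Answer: -3720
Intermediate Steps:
w(V, n) = V + V*n
b(X) = 4
D(v, F) = -9 + (5 + F)² (D(v, F) = -9 + (F + 5)² = -9 + (5 + F)²)
z = 248 (z = -3 + (4 + (-9 + (5 + 11)²)) = -3 + (4 + (-9 + 16²)) = -3 + (4 + (-9 + 256)) = -3 + (4 + 247) = -3 + 251 = 248)
((10 - 8) - 17)*z = ((10 - 8) - 17)*248 = (2 - 17)*248 = -15*248 = -3720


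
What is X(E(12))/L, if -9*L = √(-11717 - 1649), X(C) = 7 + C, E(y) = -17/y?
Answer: 201*I*√13366/53464 ≈ 0.43465*I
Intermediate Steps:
L = -I*√13366/9 (L = -√(-11717 - 1649)/9 = -I*√13366/9 ≈ -12.846*I)
X(E(12))/L = (7 - 17/12)/((-I*√13366/9)) = (7 - 17*1/12)*(9*I*√13366/13366) = (7 - 17/12)*(9*I*√13366/13366) = 67*(9*I*√13366/13366)/12 = 201*I*√13366/53464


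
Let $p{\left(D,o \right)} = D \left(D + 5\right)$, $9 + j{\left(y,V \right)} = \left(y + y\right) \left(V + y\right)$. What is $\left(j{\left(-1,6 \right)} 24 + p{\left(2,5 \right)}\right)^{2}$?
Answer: $195364$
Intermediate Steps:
$j{\left(y,V \right)} = -9 + 2 y \left(V + y\right)$ ($j{\left(y,V \right)} = -9 + \left(y + y\right) \left(V + y\right) = -9 + 2 y \left(V + y\right)$)
$p{\left(D,o \right)} = D \left(5 + D\right)$
$\left(j{\left(-1,6 \right)} 24 + p{\left(2,5 \right)}\right)^{2} = \left(\left(-9 + 2 \left(-1\right)^{2} + 2 \cdot 6 \left(-1\right)\right) 24 + 2 \left(5 + 2\right)\right)^{2} = \left(\left(-9 + 2 \cdot 1 - 12\right) 24 + 2 \cdot 7\right)^{2} = \left(\left(-9 + 2 - 12\right) 24 + 14\right)^{2} = \left(\left(-19\right) 24 + 14\right)^{2} = \left(-456 + 14\right)^{2} = \left(-442\right)^{2} = 195364$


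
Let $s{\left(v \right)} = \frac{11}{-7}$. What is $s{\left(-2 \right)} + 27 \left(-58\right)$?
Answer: $- \frac{10973}{7} \approx -1567.6$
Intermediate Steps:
$s{\left(v \right)} = - \frac{11}{7}$ ($s{\left(v \right)} = 11 \left(- \frac{1}{7}\right) = - \frac{11}{7}$)
$s{\left(-2 \right)} + 27 \left(-58\right) = - \frac{11}{7} + 27 \left(-58\right) = - \frac{11}{7} - 1566 = - \frac{10973}{7}$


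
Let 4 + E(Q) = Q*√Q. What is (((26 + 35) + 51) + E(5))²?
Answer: 11789 + 1080*√5 ≈ 14204.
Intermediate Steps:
E(Q) = -4 + Q^(3/2) (E(Q) = -4 + Q*√Q = -4 + Q^(3/2))
(((26 + 35) + 51) + E(5))² = (((26 + 35) + 51) + (-4 + 5^(3/2)))² = ((61 + 51) + (-4 + 5*√5))² = (112 + (-4 + 5*√5))² = (108 + 5*√5)²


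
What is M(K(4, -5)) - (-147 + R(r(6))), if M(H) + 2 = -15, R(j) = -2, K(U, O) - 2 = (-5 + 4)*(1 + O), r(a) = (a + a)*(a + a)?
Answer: 132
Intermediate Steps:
r(a) = 4*a**2 (r(a) = (2*a)*(2*a) = 4*a**2)
K(U, O) = 1 - O (K(U, O) = 2 + (-5 + 4)*(1 + O) = 2 - (1 + O) = 2 + (-1 - O) = 1 - O)
M(H) = -17 (M(H) = -2 - 15 = -17)
M(K(4, -5)) - (-147 + R(r(6))) = -17 - (-147 - 2) = -17 - 1*(-149) = -17 + 149 = 132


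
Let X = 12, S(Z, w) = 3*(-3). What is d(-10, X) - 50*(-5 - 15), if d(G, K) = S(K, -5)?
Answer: 991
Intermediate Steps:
S(Z, w) = -9
d(G, K) = -9
d(-10, X) - 50*(-5 - 15) = -9 - 50*(-5 - 15) = -9 - 50*(-20) = -9 + 1000 = 991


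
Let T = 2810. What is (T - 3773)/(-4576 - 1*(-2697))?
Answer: 963/1879 ≈ 0.51251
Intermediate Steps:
(T - 3773)/(-4576 - 1*(-2697)) = (2810 - 3773)/(-4576 - 1*(-2697)) = -963/(-4576 + 2697) = -963/(-1879) = -963*(-1/1879) = 963/1879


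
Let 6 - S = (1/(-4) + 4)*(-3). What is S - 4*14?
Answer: -155/4 ≈ -38.750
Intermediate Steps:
S = 69/4 (S = 6 - (1/(-4) + 4)*(-3) = 6 - (1*(-¼) + 4)*(-3) = 6 - (-¼ + 4)*(-3) = 6 - 15*(-3)/4 = 6 - 1*(-45/4) = 6 + 45/4 = 69/4 ≈ 17.250)
S - 4*14 = 69/4 - 4*14 = 69/4 - 56 = -155/4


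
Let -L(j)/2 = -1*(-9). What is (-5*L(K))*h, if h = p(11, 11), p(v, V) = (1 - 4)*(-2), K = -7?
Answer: 540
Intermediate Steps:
p(v, V) = 6 (p(v, V) = -3*(-2) = 6)
h = 6
L(j) = -18 (L(j) = -(-2)*(-9) = -2*9 = -18)
(-5*L(K))*h = -5*(-18)*6 = 90*6 = 540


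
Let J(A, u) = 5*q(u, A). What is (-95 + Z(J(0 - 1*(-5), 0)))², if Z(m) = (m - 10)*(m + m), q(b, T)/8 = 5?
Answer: 5761569025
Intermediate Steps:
q(b, T) = 40 (q(b, T) = 8*5 = 40)
J(A, u) = 200 (J(A, u) = 5*40 = 200)
Z(m) = 2*m*(-10 + m) (Z(m) = (-10 + m)*(2*m) = 2*m*(-10 + m))
(-95 + Z(J(0 - 1*(-5), 0)))² = (-95 + 2*200*(-10 + 200))² = (-95 + 2*200*190)² = (-95 + 76000)² = 75905² = 5761569025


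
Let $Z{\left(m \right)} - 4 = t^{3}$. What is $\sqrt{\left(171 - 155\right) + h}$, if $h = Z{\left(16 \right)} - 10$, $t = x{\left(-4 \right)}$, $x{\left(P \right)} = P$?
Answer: $3 i \sqrt{6} \approx 7.3485 i$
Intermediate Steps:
$t = -4$
$Z{\left(m \right)} = -60$ ($Z{\left(m \right)} = 4 + \left(-4\right)^{3} = 4 - 64 = -60$)
$h = -70$ ($h = -60 - 10 = -70$)
$\sqrt{\left(171 - 155\right) + h} = \sqrt{\left(171 - 155\right) - 70} = \sqrt{16 - 70} = \sqrt{-54} = 3 i \sqrt{6}$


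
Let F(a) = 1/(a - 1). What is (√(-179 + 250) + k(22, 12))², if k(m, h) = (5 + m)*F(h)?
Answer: 9320/121 + 54*√71/11 ≈ 118.39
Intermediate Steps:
F(a) = 1/(-1 + a)
k(m, h) = (5 + m)/(-1 + h)
(√(-179 + 250) + k(22, 12))² = (√(-179 + 250) + (5 + 22)/(-1 + 12))² = (√71 + 27/11)² = (27/11 + √71)²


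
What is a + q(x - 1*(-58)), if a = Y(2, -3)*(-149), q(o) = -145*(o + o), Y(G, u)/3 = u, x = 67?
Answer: -34909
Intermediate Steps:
Y(G, u) = 3*u
q(o) = -290*o
a = 1341 (a = (3*(-3))*(-149) = -9*(-149) = 1341)
a + q(x - 1*(-58)) = 1341 - 290*(67 - 1*(-58)) = 1341 - 290*(67 + 58) = 1341 - 290*125 = 1341 - 36250 = -34909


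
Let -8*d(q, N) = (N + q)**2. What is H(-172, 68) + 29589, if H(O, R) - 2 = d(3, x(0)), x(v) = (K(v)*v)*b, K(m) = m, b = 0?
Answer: 236719/8 ≈ 29590.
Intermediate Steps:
x(v) = 0 (x(v) = (v*v)*0 = v**2*0 = 0)
d(q, N) = -(N + q)**2/8
H(O, R) = 7/8 (H(O, R) = 2 - (0 + 3)**2/8 = 2 - 1/8*3**2 = 2 - 1/8*9 = 2 - 9/8 = 7/8)
H(-172, 68) + 29589 = 7/8 + 29589 = 236719/8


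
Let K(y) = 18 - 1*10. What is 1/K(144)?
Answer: ⅛ ≈ 0.12500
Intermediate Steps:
K(y) = 8 (K(y) = 18 - 10 = 8)
1/K(144) = 1/8 = ⅛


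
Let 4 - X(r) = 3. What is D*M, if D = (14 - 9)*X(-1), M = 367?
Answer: 1835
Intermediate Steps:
X(r) = 1 (X(r) = 4 - 1*3 = 4 - 3 = 1)
D = 5 (D = (14 - 9)*1 = 5*1 = 5)
D*M = 5*367 = 1835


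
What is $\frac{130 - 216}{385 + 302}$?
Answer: $- \frac{86}{687} \approx -0.12518$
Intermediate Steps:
$\frac{130 - 216}{385 + 302} = - \frac{86}{687}$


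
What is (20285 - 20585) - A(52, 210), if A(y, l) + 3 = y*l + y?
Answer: -11269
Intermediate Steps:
A(y, l) = -3 + y + l*y (A(y, l) = -3 + (y*l + y) = -3 + (l*y + y) = -3 + (y + l*y) = -3 + y + l*y)
(20285 - 20585) - A(52, 210) = (20285 - 20585) - (-3 + 52 + 210*52) = -300 - (-3 + 52 + 10920) = -300 - 1*10969 = -300 - 10969 = -11269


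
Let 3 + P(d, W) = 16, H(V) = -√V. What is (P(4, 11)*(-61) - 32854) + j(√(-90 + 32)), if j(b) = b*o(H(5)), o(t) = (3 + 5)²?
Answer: -33647 + 64*I*√58 ≈ -33647.0 + 487.41*I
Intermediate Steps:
P(d, W) = 13 (P(d, W) = -3 + 16 = 13)
o(t) = 64 (o(t) = 8² = 64)
j(b) = 64*b (j(b) = b*64 = 64*b)
(P(4, 11)*(-61) - 32854) + j(√(-90 + 32)) = (13*(-61) - 32854) + 64*√(-90 + 32) = (-793 - 32854) + 64*√(-58) = -33647 + 64*(I*√58) = -33647 + 64*I*√58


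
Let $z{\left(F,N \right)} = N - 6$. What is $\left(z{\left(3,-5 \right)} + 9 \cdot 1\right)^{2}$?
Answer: $4$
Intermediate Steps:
$z{\left(F,N \right)} = -6 + N$
$\left(z{\left(3,-5 \right)} + 9 \cdot 1\right)^{2} = \left(\left(-6 - 5\right) + 9 \cdot 1\right)^{2} = \left(-11 + 9\right)^{2} = \left(-2\right)^{2} = 4$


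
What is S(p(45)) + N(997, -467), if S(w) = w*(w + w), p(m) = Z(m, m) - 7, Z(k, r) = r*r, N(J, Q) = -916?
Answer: 8143732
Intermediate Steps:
Z(k, r) = r²
p(m) = -7 + m² (p(m) = m² - 7 = -7 + m²)
S(w) = 2*w² (S(w) = w*(2*w) = 2*w²)
S(p(45)) + N(997, -467) = 2*(-7 + 45²)² - 916 = 2*(-7 + 2025)² - 916 = 2*2018² - 916 = 2*4072324 - 916 = 8144648 - 916 = 8143732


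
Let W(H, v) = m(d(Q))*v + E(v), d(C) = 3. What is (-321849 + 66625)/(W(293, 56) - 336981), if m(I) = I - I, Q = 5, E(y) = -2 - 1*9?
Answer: 31903/42124 ≈ 0.75736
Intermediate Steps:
E(y) = -11 (E(y) = -2 - 9 = -11)
m(I) = 0
W(H, v) = -11 (W(H, v) = 0*v - 11 = 0 - 11 = -11)
(-321849 + 66625)/(W(293, 56) - 336981) = (-321849 + 66625)/(-11 - 336981) = -255224/(-336992) = -255224*(-1/336992) = 31903/42124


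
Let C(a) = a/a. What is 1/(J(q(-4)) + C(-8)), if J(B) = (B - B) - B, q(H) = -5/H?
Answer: -4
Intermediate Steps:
J(B) = -B (J(B) = 0 - B = -B)
C(a) = 1
1/(J(q(-4)) + C(-8)) = 1/(-(-5)/(-4) + 1) = 1/(-(-5)*(-1)/4 + 1) = 1/(-1*5/4 + 1) = 1/(-5/4 + 1) = 1/(-¼) = -4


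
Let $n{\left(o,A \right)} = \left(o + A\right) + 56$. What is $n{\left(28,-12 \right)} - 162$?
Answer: $-90$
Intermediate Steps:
$n{\left(o,A \right)} = 56 + A + o$ ($n{\left(o,A \right)} = \left(A + o\right) + 56 = 56 + A + o$)
$n{\left(28,-12 \right)} - 162 = \left(56 - 12 + 28\right) - 162 = 72 - 162 = -90$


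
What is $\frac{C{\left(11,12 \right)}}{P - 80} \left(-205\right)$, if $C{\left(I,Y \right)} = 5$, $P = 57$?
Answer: $\frac{1025}{23} \approx 44.565$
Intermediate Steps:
$\frac{C{\left(11,12 \right)}}{P - 80} \left(-205\right) = \frac{1}{57 - 80} \cdot 5 \left(-205\right) = \frac{1}{-23} \cdot 5 \left(-205\right) = \left(- \frac{1}{23}\right) 5 \left(-205\right) = \left(- \frac{5}{23}\right) \left(-205\right) = \frac{1025}{23}$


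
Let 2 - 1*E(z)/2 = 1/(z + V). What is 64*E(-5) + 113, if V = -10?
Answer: 5663/15 ≈ 377.53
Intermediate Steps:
E(z) = 4 - 2/(-10 + z) (E(z) = 4 - 2/(z - 10) = 4 - 2/(-10 + z))
64*E(-5) + 113 = 64*(2*(-21 + 2*(-5))/(-10 - 5)) + 113 = 64*(2*(-21 - 10)/(-15)) + 113 = 64*(2*(-1/15)*(-31)) + 113 = 64*(62/15) + 113 = 3968/15 + 113 = 5663/15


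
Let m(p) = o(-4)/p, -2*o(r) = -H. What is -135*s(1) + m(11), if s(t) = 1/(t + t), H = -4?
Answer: -1489/22 ≈ -67.682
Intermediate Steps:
o(r) = -2 (o(r) = -(-1)*(-4)/2 = -½*4 = -2)
m(p) = -2/p
s(t) = 1/(2*t)
-135*s(1) + m(11) = -135/(2*1) - 2/11 = -135/2 - 2*1/11 = -135*½ - 2/11 = -135/2 - 2/11 = -1489/22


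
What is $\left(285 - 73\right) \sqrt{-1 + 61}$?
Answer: $424 \sqrt{15} \approx 1642.1$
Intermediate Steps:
$\left(285 - 73\right) \sqrt{-1 + 61} = \left(285 - 73\right) \sqrt{60} = 212 \cdot 2 \sqrt{15} = 424 \sqrt{15}$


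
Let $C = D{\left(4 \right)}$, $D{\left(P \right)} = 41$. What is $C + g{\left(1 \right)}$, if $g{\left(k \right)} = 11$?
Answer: $52$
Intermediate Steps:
$C = 41$
$C + g{\left(1 \right)} = 41 + 11 = 52$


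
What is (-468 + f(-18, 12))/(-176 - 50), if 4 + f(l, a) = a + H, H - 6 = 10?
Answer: 222/113 ≈ 1.9646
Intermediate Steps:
H = 16 (H = 6 + 10 = 16)
f(l, a) = 12 + a (f(l, a) = -4 + (a + 16) = -4 + (16 + a) = 12 + a)
(-468 + f(-18, 12))/(-176 - 50) = (-468 + (12 + 12))/(-176 - 50) = (-468 + 24)/(-226) = -444*(-1/226) = 222/113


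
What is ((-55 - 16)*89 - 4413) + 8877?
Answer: -1855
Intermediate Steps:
((-55 - 16)*89 - 4413) + 8877 = (-71*89 - 4413) + 8877 = (-6319 - 4413) + 8877 = -10732 + 8877 = -1855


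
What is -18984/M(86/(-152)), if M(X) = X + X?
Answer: 721392/43 ≈ 16777.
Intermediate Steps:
M(X) = 2*X
-18984/M(86/(-152)) = -18984/(2*(86/(-152))) = -18984/(2*(86*(-1/152))) = -18984/(2*(-43/76)) = -18984/(-43/38) = -18984*(-38/43) = 721392/43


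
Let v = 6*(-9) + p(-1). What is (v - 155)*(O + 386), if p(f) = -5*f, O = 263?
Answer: -132396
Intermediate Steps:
v = -49 (v = 6*(-9) - 5*(-1) = -54 + 5 = -49)
(v - 155)*(O + 386) = (-49 - 155)*(263 + 386) = -204*649 = -132396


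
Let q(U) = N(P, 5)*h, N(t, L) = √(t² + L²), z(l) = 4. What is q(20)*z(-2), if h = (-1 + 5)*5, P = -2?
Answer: 80*√29 ≈ 430.81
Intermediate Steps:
N(t, L) = √(L² + t²)
h = 20 (h = 4*5 = 20)
q(U) = 20*√29 (q(U) = √(5² + (-2)²)*20 = √(25 + 4)*20 = √29*20 = 20*√29)
q(20)*z(-2) = (20*√29)*4 = 80*√29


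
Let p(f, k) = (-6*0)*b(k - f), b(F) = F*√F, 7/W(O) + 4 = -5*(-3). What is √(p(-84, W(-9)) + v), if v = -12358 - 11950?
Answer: 2*I*√6077 ≈ 155.91*I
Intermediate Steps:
W(O) = 7/11 (W(O) = 7/(-4 - 5*(-3)) = 7/(-4 + 15) = 7/11)
b(F) = F^(3/2)
p(f, k) = 0 (p(f, k) = (-6*0)*(k - f)^(3/2) = 0*(k - f)^(3/2) = 0)
v = -24308
√(p(-84, W(-9)) + v) = √(0 - 24308) = √(-24308) = 2*I*√6077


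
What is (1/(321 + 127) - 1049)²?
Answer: 220853942401/200704 ≈ 1.1004e+6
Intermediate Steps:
(1/(321 + 127) - 1049)² = (1/448 - 1049)² = (-469951/448)² = 220853942401/200704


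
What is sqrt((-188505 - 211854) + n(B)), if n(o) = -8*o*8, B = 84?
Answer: I*sqrt(405735) ≈ 636.97*I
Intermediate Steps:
n(o) = -64*o
sqrt((-188505 - 211854) + n(B)) = sqrt((-188505 - 211854) - 64*84) = sqrt(-400359 - 5376) = sqrt(-405735) = I*sqrt(405735)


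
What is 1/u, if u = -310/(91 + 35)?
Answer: -63/155 ≈ -0.40645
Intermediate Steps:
u = -155/63 (u = -310/126 = (1/126)*(-310) = -155/63 ≈ -2.4603)
1/u = 1/(-155/63) = -63/155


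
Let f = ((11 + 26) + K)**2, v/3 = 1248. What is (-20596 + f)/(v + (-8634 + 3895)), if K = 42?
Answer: 2871/199 ≈ 14.427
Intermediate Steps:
v = 3744 (v = 3*1248 = 3744)
f = 6241 (f = ((11 + 26) + 42)**2 = (37 + 42)**2 = 79**2 = 6241)
(-20596 + f)/(v + (-8634 + 3895)) = (-20596 + 6241)/(3744 + (-8634 + 3895)) = -14355/(3744 - 4739) = -14355/(-995) = -14355*(-1/995) = 2871/199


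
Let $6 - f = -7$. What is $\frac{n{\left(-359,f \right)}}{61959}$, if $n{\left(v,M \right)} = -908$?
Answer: $- \frac{908}{61959} \approx -0.014655$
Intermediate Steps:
$f = 13$ ($f = 6 - -7 = 6 + 7 = 13$)
$\frac{n{\left(-359,f \right)}}{61959} = - \frac{908}{61959}$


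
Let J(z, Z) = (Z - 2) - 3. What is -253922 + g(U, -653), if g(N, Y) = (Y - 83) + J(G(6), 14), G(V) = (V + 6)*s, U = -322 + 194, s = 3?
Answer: -254649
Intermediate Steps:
U = -128
G(V) = 18 + 3*V (G(V) = (V + 6)*3 = (6 + V)*3 = 18 + 3*V)
J(z, Z) = -5 + Z (J(z, Z) = (-2 + Z) - 3 = -5 + Z)
g(N, Y) = -74 + Y (g(N, Y) = (Y - 83) + (-5 + 14) = (-83 + Y) + 9 = -74 + Y)
-253922 + g(U, -653) = -253922 + (-74 - 653) = -253922 - 727 = -254649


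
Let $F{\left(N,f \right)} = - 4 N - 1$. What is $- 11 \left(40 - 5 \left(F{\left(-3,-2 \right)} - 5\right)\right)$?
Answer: $-110$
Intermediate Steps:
$F{\left(N,f \right)} = -1 - 4 N$
$- 11 \left(40 - 5 \left(F{\left(-3,-2 \right)} - 5\right)\right) = - 11 \left(40 - 5 \left(\left(-1 - -12\right) - 5\right)\right) = - 11 \left(40 - 5 \left(\left(-1 + 12\right) - 5\right)\right) = - 11 \left(40 - 5 \left(11 - 5\right)\right) = - 11 \left(40 - 30\right) = \left(-11\right) 10 = -110$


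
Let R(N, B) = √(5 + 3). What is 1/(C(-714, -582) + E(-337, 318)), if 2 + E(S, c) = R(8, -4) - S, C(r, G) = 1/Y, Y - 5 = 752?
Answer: 47993043/16076586706 - 573049*√2/32153173412 ≈ 0.0029601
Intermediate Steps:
Y = 757 (Y = 5 + 752 = 757)
C(r, G) = 1/757
R(N, B) = 2*√2 (R(N, B) = √8 = 2*√2)
E(S, c) = -2 - S + 2*√2 (E(S, c) = -2 + (2*√2 - S) = -2 + (-S + 2*√2) = -2 - S + 2*√2)
1/(C(-714, -582) + E(-337, 318)) = 1/(1/757 + (-2 - 1*(-337) + 2*√2)) = 1/(1/757 + (-2 + 337 + 2*√2)) = 1/(1/757 + (335 + 2*√2)) = 1/(253596/757 + 2*√2)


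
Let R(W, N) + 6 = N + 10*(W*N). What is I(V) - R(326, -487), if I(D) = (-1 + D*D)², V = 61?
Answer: 15426513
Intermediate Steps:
R(W, N) = -6 + N + 10*N*W (R(W, N) = -6 + (N + 10*(W*N)) = -6 + (N + 10*(N*W)) = -6 + (N + 10*N*W) = -6 + N + 10*N*W)
I(D) = (-1 + D²)²
I(V) - R(326, -487) = (-1 + 61²)² - (-6 - 487 + 10*(-487)*326) = (-1 + 3721)² - (-6 - 487 - 1587620) = 3720² - 1*(-1588113) = 13838400 + 1588113 = 15426513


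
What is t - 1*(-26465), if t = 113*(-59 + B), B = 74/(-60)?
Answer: 589759/30 ≈ 19659.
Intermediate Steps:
B = -37/30 (B = 74*(-1/60) = -37/30 ≈ -1.2333)
t = -204191/30 (t = 113*(-59 - 37/30) = 113*(-1807/30) = -204191/30 ≈ -6806.4)
t - 1*(-26465) = -204191/30 - 1*(-26465) = -204191/30 + 26465 = 589759/30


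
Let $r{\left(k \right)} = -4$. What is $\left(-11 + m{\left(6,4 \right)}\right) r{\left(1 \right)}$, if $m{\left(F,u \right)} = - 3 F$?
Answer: $116$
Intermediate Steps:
$\left(-11 + m{\left(6,4 \right)}\right) r{\left(1 \right)} = \left(-11 - 18\right) \left(-4\right) = \left(-29\right) \left(-4\right) = 116$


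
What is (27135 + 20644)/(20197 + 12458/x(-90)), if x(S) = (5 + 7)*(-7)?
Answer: 2006718/842045 ≈ 2.3831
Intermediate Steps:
x(S) = -84 (x(S) = 12*(-7) = -84)
(27135 + 20644)/(20197 + 12458/x(-90)) = (27135 + 20644)/(20197 + 12458/(-84)) = 47779/(20197 + 12458*(-1/84)) = 47779/(20197 - 6229/42) = 47779/(842045/42) = 47779*(42/842045) = 2006718/842045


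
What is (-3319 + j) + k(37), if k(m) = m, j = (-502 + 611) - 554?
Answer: -3727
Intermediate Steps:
j = -445 (j = 109 - 554 = -445)
(-3319 + j) + k(37) = (-3319 - 445) + 37 = -3764 + 37 = -3727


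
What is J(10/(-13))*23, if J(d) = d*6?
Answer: -1380/13 ≈ -106.15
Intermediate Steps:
J(d) = 6*d
J(10/(-13))*23 = (6*(10/(-13)))*23 = (6*(10*(-1/13)))*23 = (6*(-10/13))*23 = -60/13*23 = -1380/13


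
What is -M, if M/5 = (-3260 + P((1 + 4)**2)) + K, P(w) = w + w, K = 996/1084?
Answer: 4348305/271 ≈ 16045.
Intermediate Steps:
K = 249/271 (K = 996*(1/1084) = 249/271 ≈ 0.91882)
P(w) = 2*w
M = -4348305/271 (M = 5*((-3260 + 2*(1 + 4)**2) + 249/271) = 5*((-3260 + 2*5**2) + 249/271) = 5*((-3260 + 2*25) + 249/271) = 5*((-3260 + 50) + 249/271) = 5*(-3210 + 249/271) = 5*(-869661/271) = -4348305/271 ≈ -16045.)
-M = -1*(-4348305/271) = 4348305/271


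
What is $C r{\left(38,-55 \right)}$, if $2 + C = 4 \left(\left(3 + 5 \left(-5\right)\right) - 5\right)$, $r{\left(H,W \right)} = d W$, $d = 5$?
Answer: $30250$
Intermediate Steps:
$r{\left(H,W \right)} = 5 W$
$C = -110$ ($C = -2 + 4 \left(\left(3 + 5 \left(-5\right)\right) - 5\right) = -2 + 4 \left(\left(3 - 25\right) - 5\right) = -2 + 4 \left(-22 - 5\right) = -2 + 4 \left(-27\right) = -2 - 108 = -110$)
$C r{\left(38,-55 \right)} = - 110 \cdot 5 \left(-55\right) = \left(-110\right) \left(-275\right) = 30250$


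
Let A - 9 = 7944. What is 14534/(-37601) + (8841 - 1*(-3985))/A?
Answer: 33334684/27185523 ≈ 1.2262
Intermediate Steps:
A = 7953 (A = 9 + 7944 = 7953)
14534/(-37601) + (8841 - 1*(-3985))/A = 14534/(-37601) + (8841 - 1*(-3985))/7953 = 14534*(-1/37601) + (8841 + 3985)*(1/7953) = -14534/37601 + 12826*(1/7953) = -14534/37601 + 1166/723 = 33334684/27185523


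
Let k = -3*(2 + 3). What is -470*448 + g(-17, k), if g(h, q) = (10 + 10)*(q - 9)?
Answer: -211040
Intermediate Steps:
k = -15 (k = -3*5 = -15)
g(h, q) = -180 + 20*q (g(h, q) = 20*(-9 + q) = -180 + 20*q)
-470*448 + g(-17, k) = -470*448 + (-180 + 20*(-15)) = -210560 + (-180 - 300) = -210560 - 480 = -211040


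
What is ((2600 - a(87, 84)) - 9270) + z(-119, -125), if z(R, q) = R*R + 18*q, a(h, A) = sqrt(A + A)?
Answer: 5241 - 2*sqrt(42) ≈ 5228.0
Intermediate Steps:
a(h, A) = sqrt(2)*sqrt(A) (a(h, A) = sqrt(2*A) = sqrt(2)*sqrt(A))
z(R, q) = R**2 + 18*q
((2600 - a(87, 84)) - 9270) + z(-119, -125) = ((2600 - sqrt(2)*sqrt(84)) - 9270) + ((-119)**2 + 18*(-125)) = ((2600 - sqrt(2)*2*sqrt(21)) - 9270) + (14161 - 2250) = ((2600 - 2*sqrt(42)) - 9270) + 11911 = (-6670 - 2*sqrt(42)) + 11911 = 5241 - 2*sqrt(42)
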